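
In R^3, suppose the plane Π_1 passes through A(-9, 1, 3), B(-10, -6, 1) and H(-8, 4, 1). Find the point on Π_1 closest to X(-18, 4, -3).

(-8, 2, -1)

AB = (-1, -7, -2), AH = (1, 3, -2); a normal to Π_1 is AB × AH = (20, -4, 4).
Using A: Π_1 has equation 20x - 4y + 4z = -172.
Foot = X − λn with λ = (n·X − d)/|n|² = (-388 − (-172))/432 = -1/2.
Foot = (-18, 4, -3) − (-1/2)·(20, -4, 4) = (-8, 2, -1).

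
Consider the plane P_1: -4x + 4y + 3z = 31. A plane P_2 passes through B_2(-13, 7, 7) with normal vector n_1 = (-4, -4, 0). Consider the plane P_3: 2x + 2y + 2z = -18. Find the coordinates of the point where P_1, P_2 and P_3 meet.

(-8, 2, -3)

P_2: n_1·r = n_1·B_2 gives -4x - 4y = 24.
Solving the 3×3 linear system -4x + 4y + 3z = 31, -4x - 4y = 24, 2x + 2y + 2z = -18 (e.g. by elimination or Cramer's rule, determinant = 64) gives (-8, 2, -3).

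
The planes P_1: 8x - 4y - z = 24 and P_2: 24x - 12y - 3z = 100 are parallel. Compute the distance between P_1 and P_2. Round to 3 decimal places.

1.037

Rescale P_2 by 1/3: 8x - 4y - z = 100/3. Then distance = |24 − (100/3)| / √81 ≈ 1.037.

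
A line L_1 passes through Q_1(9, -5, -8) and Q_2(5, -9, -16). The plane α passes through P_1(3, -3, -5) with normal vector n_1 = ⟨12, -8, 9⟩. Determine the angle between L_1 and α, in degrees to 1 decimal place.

A direction vector for L_1 is Q_2 − Q_1 = (-4, -4, -8).
α: n_1·r = n_1·P_1 gives 12x - 8y + 9z = 15.
sin θ = |n·v| / (|n||v|) = |-88| / (√289 · √96) = 0.52832.
θ ≈ 31.9°.

31.9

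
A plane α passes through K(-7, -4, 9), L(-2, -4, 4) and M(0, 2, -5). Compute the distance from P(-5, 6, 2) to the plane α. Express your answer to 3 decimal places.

3.636

KL = (5, 0, -5), KM = (7, 6, -14); a normal to α is KL × KM = (30, 35, 30).
Using K: α has equation 30x + 35y + 30z = -80.
n·P − d = (30)·(-5) + (35)·(6) + (30)·(2) − (-80) = 200; |n| = √3025.
Distance = |200| / √3025 = 200/√3025 ≈ 3.636.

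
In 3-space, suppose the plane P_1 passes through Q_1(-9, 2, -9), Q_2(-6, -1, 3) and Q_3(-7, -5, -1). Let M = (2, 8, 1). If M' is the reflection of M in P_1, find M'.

Q_1Q_2 = (3, -3, 12), Q_1Q_3 = (2, -7, 8); a normal to P_1 is Q_1Q_2 × Q_1Q_3 = (60, 0, -15).
Using Q_1: P_1 has equation 60x - 15z = -405.
λ = (n·M − d)/|n|² = (105 − (-405))/3825 = 2/15.
Reflection = M − 2λn = (2, 8, 1) − (4/15)·(60, 0, -15) = (-14, 8, 5).

(-14, 8, 5)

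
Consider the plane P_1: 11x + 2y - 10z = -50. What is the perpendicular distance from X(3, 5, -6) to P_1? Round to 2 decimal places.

10.20

n·X − d = (11)·(3) + (2)·(5) + (-10)·(-6) − (-50) = 153; |n| = √225.
Distance = |153| / √225 = 153/√225 ≈ 10.20.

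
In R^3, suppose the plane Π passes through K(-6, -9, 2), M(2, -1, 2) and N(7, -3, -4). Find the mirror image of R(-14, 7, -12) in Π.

KM = (8, 8, 0), KN = (13, 6, -6); a normal to Π is KM × KN = (-48, 48, -56).
Using K: Π has equation -48x + 48y - 56z = -256.
λ = (n·R − d)/|n|² = (1680 − (-256))/7744 = 1/4.
Reflection = R − 2λn = (-14, 7, -12) − (1/2)·(-48, 48, -56) = (10, -17, 16).

(10, -17, 16)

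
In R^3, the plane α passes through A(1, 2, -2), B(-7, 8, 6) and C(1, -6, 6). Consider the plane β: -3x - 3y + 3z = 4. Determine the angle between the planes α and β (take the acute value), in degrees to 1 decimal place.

AB = (-8, 6, 8), AC = (0, -8, 8); a normal to α is AB × AC = (112, 64, 64).
Using A: α has equation 112x + 64y + 64z = 112.
cos θ = |n₁·n₂| / (|n₁||n₂|) = |-336| / (√20736 · √27).
θ = arccos(0.44905) ≈ 63.3°.

63.3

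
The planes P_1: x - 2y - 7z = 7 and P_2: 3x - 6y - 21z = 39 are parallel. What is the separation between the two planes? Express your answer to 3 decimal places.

Rescale P_2 by 1/3: x - 2y - 7z = 13. Then distance = |7 − 13| / √54 ≈ 0.816.

0.816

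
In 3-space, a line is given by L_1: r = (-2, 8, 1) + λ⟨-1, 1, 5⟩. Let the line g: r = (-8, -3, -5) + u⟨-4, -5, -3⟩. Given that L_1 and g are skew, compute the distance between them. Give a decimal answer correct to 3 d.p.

Common perpendicular direction n = (-1, 1, 5) × (-4, -5, -3) = (22, -23, 9).
With w = (-8, -3, -5) − (-2, 8, 1) = (-6, -11, -6), w · n = 67.
Distance = |w · n| / |n| = |67| / √1094 ≈ 2.026.

2.026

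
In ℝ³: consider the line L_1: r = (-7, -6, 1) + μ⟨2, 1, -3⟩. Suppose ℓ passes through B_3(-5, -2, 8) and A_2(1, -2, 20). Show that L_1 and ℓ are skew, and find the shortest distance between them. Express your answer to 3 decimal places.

4.219

A direction vector for ℓ is A_2 − B_3 = (6, 0, 12).
Common perpendicular direction n = (2, 1, -3) × (6, 0, 12) = (12, -42, -6).
With w = (-5, -2, 8) − (-7, -6, 1) = (2, 4, 7), w · n = -186.
Since n ≠ 0 the lines are not parallel, and w · n = -186 ≠ 0 so they do not intersect; hence they are skew.
Distance = |w · n| / |n| = |-186| / √1944 ≈ 4.219.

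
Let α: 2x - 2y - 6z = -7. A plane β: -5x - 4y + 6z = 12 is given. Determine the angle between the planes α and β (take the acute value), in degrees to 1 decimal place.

cos θ = |n₁·n₂| / (|n₁||n₂|) = |-38| / (√44 · √77).
θ = arccos(0.65285) ≈ 49.2°.

49.2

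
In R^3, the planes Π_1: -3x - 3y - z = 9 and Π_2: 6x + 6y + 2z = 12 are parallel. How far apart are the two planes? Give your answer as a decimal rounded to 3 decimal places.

Rescale Π_2 by 1/(-2): -3x - 3y - z = -6. Then distance = |9 − (-6)| / √19 ≈ 3.441.

3.441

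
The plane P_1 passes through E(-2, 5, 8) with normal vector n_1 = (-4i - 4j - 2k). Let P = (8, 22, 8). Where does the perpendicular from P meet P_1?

P_1: n_1·r = n_1·E gives -4x - 4y - 2z = -28.
Foot = P − λn with λ = (n·P − d)/|n|² = (-136 − (-28))/36 = -3.
Foot = (8, 22, 8) − (-3)·(-4, -4, -2) = (-4, 10, 2).

(-4, 10, 2)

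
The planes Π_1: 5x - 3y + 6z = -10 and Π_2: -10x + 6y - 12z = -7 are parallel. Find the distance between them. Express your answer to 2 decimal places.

Rescale Π_2 by 1/(-2): 5x - 3y + 6z = 7/2. Then distance = |-10 − (7/2)| / √70 ≈ 1.61.

1.61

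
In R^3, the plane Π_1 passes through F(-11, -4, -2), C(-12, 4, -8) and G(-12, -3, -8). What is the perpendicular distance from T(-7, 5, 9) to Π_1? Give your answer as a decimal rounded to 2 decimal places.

2.14

FC = (-1, 8, -6), FG = (-1, 1, -6); a normal to Π_1 is FC × FG = (-42, 0, 7).
Using F: Π_1 has equation -42x + 7z = 448.
n·T − d = (-42)·(-7) + (0)·(5) + (7)·(9) − 448 = -91; |n| = √1813.
Distance = |-91| / √1813 = 91/√1813 ≈ 2.14.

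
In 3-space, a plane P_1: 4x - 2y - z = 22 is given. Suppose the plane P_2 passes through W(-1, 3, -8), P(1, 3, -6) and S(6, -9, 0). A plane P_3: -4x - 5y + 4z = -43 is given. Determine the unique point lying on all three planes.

(7, 3, 0)

WP = (2, 0, 2), WS = (7, -12, 8); a normal to P_2 is WP × WS = (24, -2, -24).
Using W: P_2 has equation 24x - 2y - 24z = 162.
Solving the 3×3 linear system 4x - 2y - z = 22, 24x - 2y - 24z = 162, -4x - 5y + 4z = -43 (e.g. by elimination or Cramer's rule, determinant = -384) gives (7, 3, 0).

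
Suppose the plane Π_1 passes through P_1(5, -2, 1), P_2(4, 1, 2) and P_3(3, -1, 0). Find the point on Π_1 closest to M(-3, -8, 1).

(1, -5, -4)

P_1P_2 = (-1, 3, 1), P_1P_3 = (-2, 1, -1); a normal to Π_1 is P_1P_2 × P_1P_3 = (-4, -3, 5).
Using P_1: Π_1 has equation -4x - 3y + 5z = -9.
Foot = M − λn with λ = (n·M − d)/|n|² = (41 − (-9))/50 = 1.
Foot = (-3, -8, 1) − 1·(-4, -3, 5) = (1, -5, -4).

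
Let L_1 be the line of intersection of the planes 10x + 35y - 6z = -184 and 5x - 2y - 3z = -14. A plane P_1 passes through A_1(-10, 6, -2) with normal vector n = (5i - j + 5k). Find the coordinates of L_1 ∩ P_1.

Direction of L_1: (10, 35, -6) × (5, -2, -3) = (-117, 0, -195).
A point on L_1: solving the two plane equations with x = -14 gives (-14, -4, -16).
P_1: n·r = n·A_1 gives 5x - y + 5z = -66.
Substitute r = (-14, -4, -16) + t(-117, 0, -195) into the plane: -146 + (-1560)t = -66, so t = -2/39.
Intersection: (-14, -4, -16) + (-2/39)·(-117, 0, -195) = (-8, -4, -6).

(-8, -4, -6)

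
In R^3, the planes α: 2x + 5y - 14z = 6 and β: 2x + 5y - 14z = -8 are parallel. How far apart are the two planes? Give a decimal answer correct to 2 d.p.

Same normal n = (2, 5, -14) with |n| = √225; distance = |6 − (-8)| / |n| = 14/√225 ≈ 0.93.

0.93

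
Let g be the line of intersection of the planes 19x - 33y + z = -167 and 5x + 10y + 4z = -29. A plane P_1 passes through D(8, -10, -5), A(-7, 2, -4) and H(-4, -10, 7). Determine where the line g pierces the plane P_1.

(-5, 2, -6)

Direction of g: (19, -33, 1) × (5, 10, 4) = (-142, -71, 355).
A point on g: solving the two plane equations with x = 3 gives (3, 6, -26).
DA = (-15, 12, 1), DH = (-12, 0, 12); a normal to P_1 is DA × DH = (144, 168, 144).
Using D: P_1 has equation 144x + 168y + 144z = -1248.
Substitute r = (3, 6, -26) + t(-142, -71, 355) into the plane: -2304 + 18744t = -1248, so t = 4/71.
Intersection: (3, 6, -26) + (4/71)·(-142, -71, 355) = (-5, 2, -6).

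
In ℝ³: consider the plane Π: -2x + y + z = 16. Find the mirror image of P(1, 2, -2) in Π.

λ = (n·P − d)/|n|² = (-2 − 16)/6 = -3.
Reflection = P − 2λn = (1, 2, -2) − (-6)·(-2, 1, 1) = (-11, 8, 4).

(-11, 8, 4)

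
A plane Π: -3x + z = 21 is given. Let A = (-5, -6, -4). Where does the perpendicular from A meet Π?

Foot = A − λn with λ = (n·A − d)/|n|² = (11 − 21)/10 = -1.
Foot = (-5, -6, -4) − (-1)·(-3, 0, 1) = (-8, -6, -3).

(-8, -6, -3)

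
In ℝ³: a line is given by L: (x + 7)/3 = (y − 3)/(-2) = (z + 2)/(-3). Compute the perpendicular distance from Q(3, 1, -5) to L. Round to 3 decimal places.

L has direction (3, -2, -3) through (-7, 3, -2).
Taking (-7, 3, -2) on L with direction v = (3, -2, -3): w = Q − (-7, 3, -2) = (10, -2, -3), and w × v = (0, 21, -14).
Distance = |w × v| / |v| = √637 / √22 ≈ 5.381.

5.381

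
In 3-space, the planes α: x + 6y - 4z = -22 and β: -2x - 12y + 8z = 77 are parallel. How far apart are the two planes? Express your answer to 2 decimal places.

2.27

Rescale β by 1/(-2): x + 6y - 4z = -77/2. Then distance = |-22 − (-77/2)| / √53 ≈ 2.27.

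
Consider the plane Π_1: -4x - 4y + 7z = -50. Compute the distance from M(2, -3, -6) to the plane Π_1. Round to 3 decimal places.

n·M − d = (-4)·(2) + (-4)·(-3) + (7)·(-6) − (-50) = 12; |n| = √81.
Distance = |12| / √81 = 12/√81 ≈ 1.333.

1.333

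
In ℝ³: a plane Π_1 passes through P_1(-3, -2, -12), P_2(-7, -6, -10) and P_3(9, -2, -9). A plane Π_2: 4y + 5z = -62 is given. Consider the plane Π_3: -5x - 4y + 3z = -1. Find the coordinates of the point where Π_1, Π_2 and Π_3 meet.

P_1P_2 = (-4, -4, 2), P_1P_3 = (12, 0, 3); a normal to Π_1 is P_1P_2 × P_1P_3 = (-12, 36, 48).
Using P_1: Π_1 has equation -12x + 36y + 48z = -612.
Solving the 3×3 linear system -12x + 36y + 48z = -612, 4y + 5z = -62, -5x - 4y + 3z = -1 (e.g. by elimination or Cramer's rule, determinant = -324) gives (3, -8, -6).

(3, -8, -6)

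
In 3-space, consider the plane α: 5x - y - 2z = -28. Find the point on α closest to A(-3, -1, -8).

Foot = A − λn with λ = (n·A − d)/|n|² = (2 − (-28))/30 = 1.
Foot = (-3, -1, -8) − 1·(5, -1, -2) = (-8, 0, -6).

(-8, 0, -6)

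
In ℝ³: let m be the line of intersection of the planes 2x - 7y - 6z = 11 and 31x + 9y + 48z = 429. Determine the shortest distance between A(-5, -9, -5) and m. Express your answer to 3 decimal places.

Direction of m: (2, -7, -6) × (31, 9, 48) = (-282, -282, 235).
A point on m: solving the two plane equations with x = 6 gives (6, -5, 6).
Taking (6, -5, 6) on m with direction v = (-282, -282, 235): w = A − (6, -5, 6) = (-11, -4, -11), and w × v = (-4042, 5687, 1974).
Distance = |w × v| / |v| = √52576409 / √214273 ≈ 15.664.

15.664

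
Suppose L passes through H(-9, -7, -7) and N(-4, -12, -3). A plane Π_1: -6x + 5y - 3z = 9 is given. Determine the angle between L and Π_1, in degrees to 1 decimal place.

80.3

A direction vector for L is N − H = (5, -5, 4).
sin θ = |n·v| / (|n||v|) = |-67| / (√70 · √66) = 0.98572.
θ ≈ 80.3°.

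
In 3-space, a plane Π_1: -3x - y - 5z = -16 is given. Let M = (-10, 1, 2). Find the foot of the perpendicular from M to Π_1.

(-7, 2, 7)

Foot = M − λn with λ = (n·M − d)/|n|² = (19 − (-16))/35 = 1.
Foot = (-10, 1, 2) − 1·(-3, -1, -5) = (-7, 2, 7).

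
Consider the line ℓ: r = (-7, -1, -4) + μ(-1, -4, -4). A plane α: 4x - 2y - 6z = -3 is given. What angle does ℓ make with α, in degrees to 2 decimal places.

sin θ = |n·v| / (|n||v|) = |28| / (√56 · √33) = 0.65134.
θ ≈ 40.64°.

40.64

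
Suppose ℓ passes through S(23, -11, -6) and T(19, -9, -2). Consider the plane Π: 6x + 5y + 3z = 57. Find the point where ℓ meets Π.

A direction vector for ℓ is T − S = (-4, 2, 4).
Substitute r = (23, -11, -6) + t(-4, 2, 4) into the plane: 65 + (-2)t = 57, so t = 4.
Intersection: (23, -11, -6) + 4·(-4, 2, 4) = (7, -3, 10).

(7, -3, 10)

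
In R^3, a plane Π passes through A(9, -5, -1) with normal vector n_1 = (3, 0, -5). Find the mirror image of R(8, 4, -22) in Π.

Π: n_1·r = n_1·A gives 3x - 5z = 32.
λ = (n·R − d)/|n|² = (134 − 32)/34 = 3.
Reflection = R − 2λn = (8, 4, -22) − 6·(3, 0, -5) = (-10, 4, 8).

(-10, 4, 8)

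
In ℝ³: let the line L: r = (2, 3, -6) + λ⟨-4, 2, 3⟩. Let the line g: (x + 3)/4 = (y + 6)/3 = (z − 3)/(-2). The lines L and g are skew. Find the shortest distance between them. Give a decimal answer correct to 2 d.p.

6.24

g has direction (4, 3, -2) through (-3, -6, 3).
Common perpendicular direction n = (-4, 2, 3) × (4, 3, -2) = (-13, 4, -20).
With w = (-3, -6, 3) − (2, 3, -6) = (-5, -9, 9), w · n = -151.
Distance = |w · n| / |n| = |-151| / √585 ≈ 6.24.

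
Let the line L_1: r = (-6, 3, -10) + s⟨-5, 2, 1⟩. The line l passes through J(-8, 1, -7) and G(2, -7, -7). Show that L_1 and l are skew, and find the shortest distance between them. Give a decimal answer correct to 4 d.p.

1.0106

A direction vector for l is G − J = (10, -8, 0).
Common perpendicular direction n = (-5, 2, 1) × (10, -8, 0) = (8, 10, 20).
With w = (-8, 1, -7) − (-6, 3, -10) = (-2, -2, 3), w · n = 24.
Since n ≠ 0 the lines are not parallel, and w · n = 24 ≠ 0 so they do not intersect; hence they are skew.
Distance = |w · n| / |n| = |24| / √564 ≈ 1.0106.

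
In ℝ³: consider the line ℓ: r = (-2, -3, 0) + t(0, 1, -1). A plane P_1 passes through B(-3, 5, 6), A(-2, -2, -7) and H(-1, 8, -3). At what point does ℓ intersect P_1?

(-2, 1, -4)

BA = (1, -7, -13), BH = (2, 3, -9); a normal to P_1 is BA × BH = (102, -17, 17).
Using B: P_1 has equation 102x - 17y + 17z = -289.
Substitute r = (-2, -3, 0) + t(0, 1, -1) into the plane: -153 + (-34)t = -289, so t = 4.
Intersection: (-2, -3, 0) + 4·(0, 1, -1) = (-2, 1, -4).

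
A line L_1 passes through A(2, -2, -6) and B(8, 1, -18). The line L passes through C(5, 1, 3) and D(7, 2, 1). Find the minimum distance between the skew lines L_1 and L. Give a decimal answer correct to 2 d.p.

A direction vector for L_1 is B − A = (6, 3, -12).
A direction vector for L is D − C = (2, 1, -2).
Common perpendicular direction n = (6, 3, -12) × (2, 1, -2) = (6, -12, 0).
With w = (5, 1, 3) − (2, -2, -6) = (3, 3, 9), w · n = -18.
Distance = |w · n| / |n| = |-18| / √180 ≈ 1.34.

1.34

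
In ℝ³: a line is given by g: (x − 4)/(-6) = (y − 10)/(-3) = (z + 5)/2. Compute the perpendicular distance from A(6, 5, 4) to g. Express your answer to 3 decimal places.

g has direction (-6, -3, 2) through (4, 10, -5).
Taking (4, 10, -5) on g with direction v = (-6, -3, 2): w = A − (4, 10, -5) = (2, -5, 9), and w × v = (17, -58, -36).
Distance = |w × v| / |v| = √4949 / √49 ≈ 10.050.

10.050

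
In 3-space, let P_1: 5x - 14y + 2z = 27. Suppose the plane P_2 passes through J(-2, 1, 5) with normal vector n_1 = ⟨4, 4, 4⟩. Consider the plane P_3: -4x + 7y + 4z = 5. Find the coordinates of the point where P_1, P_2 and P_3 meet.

P_2: n_1·r = n_1·J gives 4x + 4y + 4z = 16.
Solving the 3×3 linear system 5x - 14y + 2z = 27, 4x + 4y + 4z = 16, -4x + 7y + 4z = 5 (e.g. by elimination or Cramer's rule, determinant = 476) gives (1, -1, 4).

(1, -1, 4)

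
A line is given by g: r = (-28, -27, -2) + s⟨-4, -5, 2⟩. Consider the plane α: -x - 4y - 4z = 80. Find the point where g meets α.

(-12, -7, -10)

Substitute r = (-28, -27, -2) + t(-4, -5, 2) into the plane: 144 + 16t = 80, so t = -4.
Intersection: (-28, -27, -2) + (-4)·(-4, -5, 2) = (-12, -7, -10).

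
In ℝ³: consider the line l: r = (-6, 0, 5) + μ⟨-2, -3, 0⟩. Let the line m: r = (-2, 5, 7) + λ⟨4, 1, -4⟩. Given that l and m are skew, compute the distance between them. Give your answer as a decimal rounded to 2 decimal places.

Common perpendicular direction n = (-2, -3, 0) × (4, 1, -4) = (12, -8, 10).
With w = (-2, 5, 7) − (-6, 0, 5) = (4, 5, 2), w · n = 28.
Distance = |w · n| / |n| = |28| / √308 ≈ 1.60.

1.60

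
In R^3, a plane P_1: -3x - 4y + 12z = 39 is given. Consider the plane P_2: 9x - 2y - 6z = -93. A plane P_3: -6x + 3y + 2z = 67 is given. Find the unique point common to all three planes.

Solving the 3×3 linear system -3x - 4y + 12z = 39, 9x - 2y - 6z = -93, -6x + 3y + 2z = 67 (e.g. by elimination or Cramer's rule, determinant = 66) gives (-5, 9, 5).

(-5, 9, 5)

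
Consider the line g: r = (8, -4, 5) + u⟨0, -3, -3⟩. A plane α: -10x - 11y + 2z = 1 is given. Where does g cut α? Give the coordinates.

Substitute r = (8, -4, 5) + t(0, -3, -3) into the plane: -26 + 27t = 1, so t = 1.
Intersection: (8, -4, 5) + 1·(0, -3, -3) = (8, -7, 2).

(8, -7, 2)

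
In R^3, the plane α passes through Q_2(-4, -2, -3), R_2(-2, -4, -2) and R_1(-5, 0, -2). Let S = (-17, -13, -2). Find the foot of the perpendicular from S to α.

(-5, -4, -8)

Q_2R_2 = (2, -2, 1), Q_2R_1 = (-1, 2, 1); a normal to α is Q_2R_2 × Q_2R_1 = (-4, -3, 2).
Using Q_2: α has equation -4x - 3y + 2z = 16.
Foot = S − λn with λ = (n·S − d)/|n|² = (103 − 16)/29 = 3.
Foot = (-17, -13, -2) − 3·(-4, -3, 2) = (-5, -4, -8).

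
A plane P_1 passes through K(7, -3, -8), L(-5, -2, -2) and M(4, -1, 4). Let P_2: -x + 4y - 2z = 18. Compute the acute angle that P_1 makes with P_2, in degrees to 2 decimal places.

KL = (-12, 1, 6), KM = (-3, 2, 12); a normal to P_1 is KL × KM = (0, 126, -21).
Using K: P_1 has equation 126y - 21z = -210.
cos θ = |n₁·n₂| / (|n₁||n₂|) = |546| / (√16317 · √21).
θ = arccos(0.93274) ≈ 21.13°.

21.13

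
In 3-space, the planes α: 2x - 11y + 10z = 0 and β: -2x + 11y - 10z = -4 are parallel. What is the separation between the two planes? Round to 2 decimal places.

Rescale β by 1/(-1): 2x - 11y + 10z = 4. Then distance = |0 − 4| / √225 ≈ 0.27.

0.27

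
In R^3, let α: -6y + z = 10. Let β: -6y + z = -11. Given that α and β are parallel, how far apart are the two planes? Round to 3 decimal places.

Same normal n = (0, -6, 1) with |n| = √37; distance = |10 − (-11)| / |n| = 21/√37 ≈ 3.452.

3.452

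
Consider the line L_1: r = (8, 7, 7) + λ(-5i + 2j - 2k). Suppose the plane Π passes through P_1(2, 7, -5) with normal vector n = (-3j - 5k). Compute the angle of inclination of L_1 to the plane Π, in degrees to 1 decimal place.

6.9

Π: n·r = n·P_1 gives -3y - 5z = 4.
sin θ = |n·v| / (|n||v|) = |4| / (√34 · √33) = 0.11942.
θ ≈ 6.9°.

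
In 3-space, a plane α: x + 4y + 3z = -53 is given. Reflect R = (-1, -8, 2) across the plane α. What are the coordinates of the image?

λ = (n·R − d)/|n|² = (-27 − (-53))/26 = 1.
Reflection = R − 2λn = (-1, -8, 2) − 2·(1, 4, 3) = (-3, -16, -4).

(-3, -16, -4)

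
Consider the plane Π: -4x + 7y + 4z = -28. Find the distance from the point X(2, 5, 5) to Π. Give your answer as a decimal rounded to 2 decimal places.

n·X − d = (-4)·(2) + (7)·(5) + (4)·(5) − (-28) = 75; |n| = √81.
Distance = |75| / √81 = 75/√81 ≈ 8.33.

8.33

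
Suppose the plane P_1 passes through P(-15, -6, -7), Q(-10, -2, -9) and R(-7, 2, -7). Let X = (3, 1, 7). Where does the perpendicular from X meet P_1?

(-5, 9, 3)

PQ = (5, 4, -2), PR = (8, 8, 0); a normal to P_1 is PQ × PR = (16, -16, 8).
Using P: P_1 has equation 16x - 16y + 8z = -200.
Foot = X − λn with λ = (n·X − d)/|n|² = (88 − (-200))/576 = 1/2.
Foot = (3, 1, 7) − (1/2)·(16, -16, 8) = (-5, 9, 3).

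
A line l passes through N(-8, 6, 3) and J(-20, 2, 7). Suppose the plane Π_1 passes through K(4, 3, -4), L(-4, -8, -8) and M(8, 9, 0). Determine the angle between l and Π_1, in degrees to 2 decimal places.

A direction vector for l is J − N = (-12, -4, 4).
KL = (-8, -11, -4), KM = (4, 6, 4); a normal to Π_1 is KL × KM = (-20, 16, -4).
Using K: Π_1 has equation -20x + 16y - 4z = -16.
sin θ = |n·v| / (|n||v|) = |160| / (√672 · √176) = 0.46524.
θ ≈ 27.73°.

27.73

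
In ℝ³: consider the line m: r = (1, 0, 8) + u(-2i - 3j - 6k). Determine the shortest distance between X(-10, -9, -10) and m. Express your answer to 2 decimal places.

Taking (1, 0, 8) on m with direction v = (-2, -3, -6): w = X − (1, 0, 8) = (-11, -9, -18), and w × v = (0, -30, 15).
Distance = |w × v| / |v| = √1125 / √49 ≈ 4.79.

4.79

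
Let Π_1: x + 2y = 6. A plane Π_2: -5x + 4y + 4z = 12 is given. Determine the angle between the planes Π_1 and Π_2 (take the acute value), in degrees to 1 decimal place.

79.8

cos θ = |n₁·n₂| / (|n₁||n₂|) = |3| / (√5 · √57).
θ = arccos(0.17770) ≈ 79.8°.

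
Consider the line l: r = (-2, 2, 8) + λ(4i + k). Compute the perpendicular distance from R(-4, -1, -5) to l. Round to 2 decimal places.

Taking (-2, 2, 8) on l with direction v = (4, 0, 1): w = R − (-2, 2, 8) = (-2, -3, -13), and w × v = (-3, -50, 12).
Distance = |w × v| / |v| = √2653 / √17 ≈ 12.49.

12.49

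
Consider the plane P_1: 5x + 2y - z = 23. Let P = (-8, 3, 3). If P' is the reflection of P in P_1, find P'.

(12, 11, -1)

λ = (n·P − d)/|n|² = (-37 − 23)/30 = -2.
Reflection = P − 2λn = (-8, 3, 3) − (-4)·(5, 2, -1) = (12, 11, -1).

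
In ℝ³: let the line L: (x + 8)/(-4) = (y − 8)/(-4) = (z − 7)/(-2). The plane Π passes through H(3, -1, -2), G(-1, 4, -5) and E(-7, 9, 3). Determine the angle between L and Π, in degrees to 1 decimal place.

77.9

L has direction (-4, -4, -2) through (-8, 8, 7).
HG = (-4, 5, -3), HE = (-10, 10, 5); a normal to Π is HG × HE = (55, 50, 10).
Using H: Π has equation 55x + 50y + 10z = 95.
sin θ = |n·v| / (|n||v|) = |-440| / (√5625 · √36) = 0.97778.
θ ≈ 77.9°.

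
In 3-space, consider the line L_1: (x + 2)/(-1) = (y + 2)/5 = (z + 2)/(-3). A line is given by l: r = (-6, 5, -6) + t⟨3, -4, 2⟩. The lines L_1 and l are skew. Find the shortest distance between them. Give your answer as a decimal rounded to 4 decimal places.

0.2274

L_1 has direction (-1, 5, -3) through (-2, -2, -2).
Common perpendicular direction n = (-1, 5, -3) × (3, -4, 2) = (-2, -7, -11).
With w = (-6, 5, -6) − (-2, -2, -2) = (-4, 7, -4), w · n = 3.
Distance = |w · n| / |n| = |3| / √174 ≈ 0.2274.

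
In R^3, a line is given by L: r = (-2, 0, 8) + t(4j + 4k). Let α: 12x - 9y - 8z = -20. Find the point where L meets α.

Substitute r = (-2, 0, 8) + t(0, 4, 4) into the plane: -88 + (-68)t = -20, so t = -1.
Intersection: (-2, 0, 8) + (-1)·(0, 4, 4) = (-2, -4, 4).

(-2, -4, 4)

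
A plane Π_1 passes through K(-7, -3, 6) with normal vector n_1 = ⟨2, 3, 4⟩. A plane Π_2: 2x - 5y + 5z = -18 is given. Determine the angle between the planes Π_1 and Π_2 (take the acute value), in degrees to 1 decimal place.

76.9

Π_1: n_1·r = n_1·K gives 2x + 3y + 4z = 1.
cos θ = |n₁·n₂| / (|n₁||n₂|) = |9| / (√29 · √54).
θ = arccos(0.22743) ≈ 76.9°.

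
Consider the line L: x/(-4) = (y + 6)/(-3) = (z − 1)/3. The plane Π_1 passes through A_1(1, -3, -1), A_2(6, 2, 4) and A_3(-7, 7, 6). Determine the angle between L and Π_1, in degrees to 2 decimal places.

L has direction (-4, -3, 3) through (0, -6, 1).
A_1A_2 = (5, 5, 5), A_1A_3 = (-8, 10, 7); a normal to Π_1 is A_1A_2 × A_1A_3 = (-15, -75, 90).
Using A_1: Π_1 has equation -15x - 75y + 90z = 120.
sin θ = |n·v| / (|n||v|) = |555| / (√13950 · √34) = 0.80587.
θ ≈ 53.69°.

53.69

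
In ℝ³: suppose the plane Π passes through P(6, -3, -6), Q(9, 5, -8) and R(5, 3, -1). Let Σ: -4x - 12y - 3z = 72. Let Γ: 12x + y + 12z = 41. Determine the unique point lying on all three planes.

PQ = (3, 8, -2), PR = (-1, 6, 5); a normal to Π is PQ × PR = (52, -13, 26).
Using P: Π has equation 52x - 13y + 26z = 195.
Solving the 3×3 linear system 52x - 13y + 26z = 195, -4x - 12y - 3z = 72, 12x + y + 12z = 41 (e.g. by elimination or Cramer's rule, determinant = -3848) gives (0, -7, 4).

(0, -7, 4)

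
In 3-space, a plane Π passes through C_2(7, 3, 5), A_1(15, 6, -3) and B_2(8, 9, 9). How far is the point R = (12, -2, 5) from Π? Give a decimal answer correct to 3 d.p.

5.882

C_2A_1 = (8, 3, -8), C_2B_2 = (1, 6, 4); a normal to Π is C_2A_1 × C_2B_2 = (60, -40, 45).
Using C_2: Π has equation 60x - 40y + 45z = 525.
n·R − d = (60)·(12) + (-40)·(-2) + (45)·(5) − 525 = 500; |n| = √7225.
Distance = |500| / √7225 = 500/√7225 ≈ 5.882.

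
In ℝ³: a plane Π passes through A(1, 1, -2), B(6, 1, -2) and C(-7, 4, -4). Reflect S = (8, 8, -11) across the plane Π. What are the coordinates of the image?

(8, 12, -5)

AB = (5, 0, 0), AC = (-8, 3, -2); a normal to Π is AB × AC = (0, 10, 15).
Using A: Π has equation 10y + 15z = -20.
λ = (n·S − d)/|n|² = (-85 − (-20))/325 = -1/5.
Reflection = S − 2λn = (8, 8, -11) − (-2/5)·(0, 10, 15) = (8, 12, -5).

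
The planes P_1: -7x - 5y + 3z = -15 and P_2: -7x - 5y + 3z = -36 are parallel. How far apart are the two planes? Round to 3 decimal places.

2.305

Same normal n = (-7, -5, 3) with |n| = √83; distance = |-15 − (-36)| / |n| = 21/√83 ≈ 2.305.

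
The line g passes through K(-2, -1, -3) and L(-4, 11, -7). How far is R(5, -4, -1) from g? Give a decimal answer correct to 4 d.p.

A direction vector for g is L − K = (-2, 12, -4).
Taking (-2, -1, -3) on g with direction v = (-2, 12, -4): w = R − (-2, -1, -3) = (7, -3, 2), and w × v = (-12, 24, 78).
Distance = |w × v| / |v| = √6804 / √164 ≈ 6.4411.

6.4411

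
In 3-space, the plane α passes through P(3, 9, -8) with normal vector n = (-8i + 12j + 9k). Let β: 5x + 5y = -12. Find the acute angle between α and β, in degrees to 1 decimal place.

80.4

α: n·r = n·P gives -8x + 12y + 9z = 12.
cos θ = |n₁·n₂| / (|n₁||n₂|) = |20| / (√289 · √50).
θ = arccos(0.16638) ≈ 80.4°.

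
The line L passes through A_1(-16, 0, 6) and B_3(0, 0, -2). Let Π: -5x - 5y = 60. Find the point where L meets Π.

A direction vector for L is B_3 − A_1 = (16, 0, -8).
Substitute r = (-16, 0, 6) + t(16, 0, -8) into the plane: 80 + (-80)t = 60, so t = 1/4.
Intersection: (-16, 0, 6) + (1/4)·(16, 0, -8) = (-12, 0, 4).

(-12, 0, 4)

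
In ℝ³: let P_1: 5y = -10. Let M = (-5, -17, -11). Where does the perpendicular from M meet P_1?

Foot = M − λn with λ = (n·M − d)/|n|² = (-85 − (-10))/25 = -3.
Foot = (-5, -17, -11) − (-3)·(0, 5, 0) = (-5, -2, -11).

(-5, -2, -11)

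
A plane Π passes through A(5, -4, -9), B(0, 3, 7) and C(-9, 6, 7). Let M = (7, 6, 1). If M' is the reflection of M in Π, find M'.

(3, -6, 5)

AB = (-5, 7, 16), AC = (-14, 10, 16); a normal to Π is AB × AC = (-48, -144, 48).
Using A: Π has equation -48x - 144y + 48z = -96.
λ = (n·M − d)/|n|² = (-1152 − (-96))/25344 = -1/24.
Reflection = M − 2λn = (7, 6, 1) − (-1/12)·(-48, -144, 48) = (3, -6, 5).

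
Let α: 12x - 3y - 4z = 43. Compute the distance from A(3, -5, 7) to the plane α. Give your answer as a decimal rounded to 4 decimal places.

1.5385

n·A − d = (12)·(3) + (-3)·(-5) + (-4)·(7) − 43 = -20; |n| = √169.
Distance = |-20| / √169 = 20/√169 ≈ 1.5385.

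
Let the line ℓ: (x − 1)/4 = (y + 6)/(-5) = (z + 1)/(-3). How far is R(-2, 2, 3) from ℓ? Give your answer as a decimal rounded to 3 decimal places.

2.661

ℓ has direction (4, -5, -3) through (1, -6, -1).
Taking (1, -6, -1) on ℓ with direction v = (4, -5, -3): w = R − (1, -6, -1) = (-3, 8, 4), and w × v = (-4, 7, -17).
Distance = |w × v| / |v| = √354 / √50 ≈ 2.661.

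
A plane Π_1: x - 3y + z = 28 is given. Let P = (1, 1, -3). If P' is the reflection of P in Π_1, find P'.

(7, -17, 3)

λ = (n·P − d)/|n|² = (-5 − 28)/11 = -3.
Reflection = P − 2λn = (1, 1, -3) − (-6)·(1, -3, 1) = (7, -17, 3).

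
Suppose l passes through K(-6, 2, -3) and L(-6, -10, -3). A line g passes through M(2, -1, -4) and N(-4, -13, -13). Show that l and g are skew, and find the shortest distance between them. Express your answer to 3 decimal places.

A direction vector for l is L − K = (0, -12, 0).
A direction vector for g is N − M = (-6, -12, -9).
Common perpendicular direction n = (0, -12, 0) × (-6, -12, -9) = (108, 0, -72).
With w = (2, -1, -4) − (-6, 2, -3) = (8, -3, -1), w · n = 936.
Since n ≠ 0 the lines are not parallel, and w · n = 936 ≠ 0 so they do not intersect; hence they are skew.
Distance = |w · n| / |n| = |936| / √16848 ≈ 7.211.

7.211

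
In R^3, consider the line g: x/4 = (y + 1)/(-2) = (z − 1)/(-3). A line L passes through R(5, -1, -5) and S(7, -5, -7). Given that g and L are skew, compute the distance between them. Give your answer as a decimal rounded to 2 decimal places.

g has direction (4, -2, -3) through (0, -1, 1).
A direction vector for L is S − R = (2, -4, -2).
Common perpendicular direction n = (4, -2, -3) × (2, -4, -2) = (-8, 2, -12).
With w = (5, -1, -5) − (0, -1, 1) = (5, 0, -6), w · n = 32.
Distance = |w · n| / |n| = |32| / √212 ≈ 2.20.

2.20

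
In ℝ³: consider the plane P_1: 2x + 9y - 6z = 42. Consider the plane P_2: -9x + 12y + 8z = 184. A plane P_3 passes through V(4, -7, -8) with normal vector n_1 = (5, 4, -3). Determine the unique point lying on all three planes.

P_3: n_1·r = n_1·V gives 5x + 4y - 3z = 16.
Solving the 3×3 linear system 2x + 9y - 6z = 42, -9x + 12y + 8z = 184, 5x + 4y - 3z = 16 (e.g. by elimination or Cramer's rule, determinant = 557) gives (0, 10, 8).

(0, 10, 8)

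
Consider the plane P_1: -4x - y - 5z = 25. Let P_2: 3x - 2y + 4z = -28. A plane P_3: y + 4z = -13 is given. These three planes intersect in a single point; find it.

Solving the 3×3 linear system -4x - y - 5z = 25, 3x - 2y + 4z = -28, y + 4z = -13 (e.g. by elimination or Cramer's rule, determinant = 45) gives (-2, 3, -4).

(-2, 3, -4)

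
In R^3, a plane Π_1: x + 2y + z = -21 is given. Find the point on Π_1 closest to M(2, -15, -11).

(5, -9, -8)

Foot = M − λn with λ = (n·M − d)/|n|² = (-39 − (-21))/6 = -3.
Foot = (2, -15, -11) − (-3)·(1, 2, 1) = (5, -9, -8).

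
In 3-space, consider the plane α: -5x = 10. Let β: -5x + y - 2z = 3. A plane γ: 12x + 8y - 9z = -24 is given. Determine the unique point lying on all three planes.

Solving the 3×3 linear system -5x = 10, -5x + y - 2z = 3, 12x + 8y - 9z = -24 (e.g. by elimination or Cramer's rule, determinant = -35) gives (-2, 9, 8).

(-2, 9, 8)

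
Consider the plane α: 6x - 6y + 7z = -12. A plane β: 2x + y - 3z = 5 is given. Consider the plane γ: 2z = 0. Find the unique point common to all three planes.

(1, 3, 0)

Solving the 3×3 linear system 6x - 6y + 7z = -12, 2x + y - 3z = 5, 2z = 0 (e.g. by elimination or Cramer's rule, determinant = 36) gives (1, 3, 0).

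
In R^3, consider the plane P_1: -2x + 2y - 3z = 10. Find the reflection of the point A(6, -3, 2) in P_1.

λ = (n·A − d)/|n|² = (-24 − 10)/17 = -2.
Reflection = A − 2λn = (6, -3, 2) − (-4)·(-2, 2, -3) = (-2, 5, -10).

(-2, 5, -10)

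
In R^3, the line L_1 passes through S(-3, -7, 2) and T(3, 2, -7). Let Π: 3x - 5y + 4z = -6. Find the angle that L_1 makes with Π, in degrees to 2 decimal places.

39.28

A direction vector for L_1 is T − S = (6, 9, -9).
sin θ = |n·v| / (|n||v|) = |-63| / (√50 · √198) = 0.63317.
θ ≈ 39.28°.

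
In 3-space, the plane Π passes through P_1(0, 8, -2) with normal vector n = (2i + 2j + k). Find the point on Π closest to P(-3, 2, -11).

Π: n·r = n·P_1 gives 2x + 2y + z = 14.
Foot = P − λn with λ = (n·P − d)/|n|² = (-13 − 14)/9 = -3.
Foot = (-3, 2, -11) − (-3)·(2, 2, 1) = (3, 8, -8).

(3, 8, -8)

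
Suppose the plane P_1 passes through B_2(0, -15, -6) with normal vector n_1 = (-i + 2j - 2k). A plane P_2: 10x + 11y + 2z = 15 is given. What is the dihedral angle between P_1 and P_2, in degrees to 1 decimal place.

P_1: n_1·r = n_1·B_2 gives -x + 2y - 2z = -18.
cos θ = |n₁·n₂| / (|n₁||n₂|) = |8| / (√9 · √225).
θ = arccos(0.17778) ≈ 79.8°.

79.8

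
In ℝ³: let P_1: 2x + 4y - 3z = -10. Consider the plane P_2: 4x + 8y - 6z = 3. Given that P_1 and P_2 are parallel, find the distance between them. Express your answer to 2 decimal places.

Rescale P_2 by 1/2: 2x + 4y - 3z = 3/2. Then distance = |-10 − (3/2)| / √29 ≈ 2.14.

2.14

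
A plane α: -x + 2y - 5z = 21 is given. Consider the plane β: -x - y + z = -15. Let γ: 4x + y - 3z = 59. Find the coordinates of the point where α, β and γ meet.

Solving the 3×3 linear system -x + 2y - 5z = 21, -x - y + z = -15, 4x + y - 3z = 59 (e.g. by elimination or Cramer's rule, determinant = -15) gives (10, -2, -7).

(10, -2, -7)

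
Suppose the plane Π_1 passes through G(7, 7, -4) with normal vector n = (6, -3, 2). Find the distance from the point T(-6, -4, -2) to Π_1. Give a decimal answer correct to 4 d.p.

5.8571

Π_1: n·r = n·G gives 6x - 3y + 2z = 13.
n·T − d = (6)·(-6) + (-3)·(-4) + (2)·(-2) − 13 = -41; |n| = √49.
Distance = |-41| / √49 = 41/√49 ≈ 5.8571.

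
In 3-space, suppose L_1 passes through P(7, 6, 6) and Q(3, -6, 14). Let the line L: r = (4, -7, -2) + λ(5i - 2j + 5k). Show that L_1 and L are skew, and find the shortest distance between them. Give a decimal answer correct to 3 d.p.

11.826

A direction vector for L_1 is Q − P = (-4, -12, 8).
Common perpendicular direction n = (-4, -12, 8) × (5, -2, 5) = (-44, 60, 68).
With w = (4, -7, -2) − (7, 6, 6) = (-3, -13, -8), w · n = -1192.
Since n ≠ 0 the lines are not parallel, and w · n = -1192 ≠ 0 so they do not intersect; hence they are skew.
Distance = |w · n| / |n| = |-1192| / √10160 ≈ 11.826.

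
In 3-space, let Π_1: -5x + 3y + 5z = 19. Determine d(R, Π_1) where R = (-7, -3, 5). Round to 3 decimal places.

4.166

n·R − d = (-5)·(-7) + (3)·(-3) + (5)·(5) − 19 = 32; |n| = √59.
Distance = |32| / √59 = 32/√59 ≈ 4.166.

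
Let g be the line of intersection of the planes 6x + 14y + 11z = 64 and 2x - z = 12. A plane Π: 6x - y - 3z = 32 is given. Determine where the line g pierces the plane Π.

Direction of g: (6, 14, 11) × (2, 0, -1) = (-14, 28, -28).
A point on g: solving the two plane equations with x = 1 gives (1, 12, -10).
Substitute r = (1, 12, -10) + t(-14, 28, -28) into the plane: 24 + (-28)t = 32, so t = -2/7.
Intersection: (1, 12, -10) + (-2/7)·(-14, 28, -28) = (5, 4, -2).

(5, 4, -2)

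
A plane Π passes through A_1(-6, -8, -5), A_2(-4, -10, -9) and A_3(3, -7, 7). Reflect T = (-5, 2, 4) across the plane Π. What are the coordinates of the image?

A_1A_2 = (2, -2, -4), A_1A_3 = (9, 1, 12); a normal to Π is A_1A_2 × A_1A_3 = (-20, -60, 20).
Using A_1: Π has equation -20x - 60y + 20z = 500.
λ = (n·T − d)/|n|² = (60 − 500)/4400 = -1/10.
Reflection = T − 2λn = (-5, 2, 4) − (-1/5)·(-20, -60, 20) = (-9, -10, 8).

(-9, -10, 8)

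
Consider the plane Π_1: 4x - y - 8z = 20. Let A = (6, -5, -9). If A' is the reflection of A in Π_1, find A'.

(-2, -3, 7)

λ = (n·A − d)/|n|² = (101 − 20)/81 = 1.
Reflection = A − 2λn = (6, -5, -9) − 2·(4, -1, -8) = (-2, -3, 7).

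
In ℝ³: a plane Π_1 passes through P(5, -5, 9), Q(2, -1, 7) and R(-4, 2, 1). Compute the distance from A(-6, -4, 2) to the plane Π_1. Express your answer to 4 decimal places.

PQ = (-3, 4, -2), PR = (-9, 7, -8); a normal to Π_1 is PQ × PR = (-18, -6, 15).
Using P: Π_1 has equation -18x - 6y + 15z = 75.
n·A − d = (-18)·(-6) + (-6)·(-4) + (15)·(2) − 75 = 87; |n| = √585.
Distance = |87| / √585 = 87/√585 ≈ 3.5970.

3.5970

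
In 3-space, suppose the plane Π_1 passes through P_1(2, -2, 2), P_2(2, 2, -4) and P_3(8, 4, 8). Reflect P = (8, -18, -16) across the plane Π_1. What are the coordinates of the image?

P_1P_2 = (0, 4, -6), P_1P_3 = (6, 6, 6); a normal to Π_1 is P_1P_2 × P_1P_3 = (60, -36, -24).
Using P_1: Π_1 has equation 60x - 36y - 24z = 144.
λ = (n·P − d)/|n|² = (1512 − 144)/5472 = 1/4.
Reflection = P − 2λn = (8, -18, -16) − (1/2)·(60, -36, -24) = (-22, 0, -4).

(-22, 0, -4)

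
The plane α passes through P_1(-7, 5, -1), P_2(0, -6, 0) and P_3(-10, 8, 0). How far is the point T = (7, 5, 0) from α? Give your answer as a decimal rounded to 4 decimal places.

9.9160

P_1P_2 = (7, -11, 1), P_1P_3 = (-3, 3, 1); a normal to α is P_1P_2 × P_1P_3 = (-14, -10, -12).
Using P_1: α has equation -14x - 10y - 12z = 60.
n·T − d = (-14)·(7) + (-10)·(5) + (-12)·(0) − 60 = -208; |n| = √440.
Distance = |-208| / √440 = 208/√440 ≈ 9.9160.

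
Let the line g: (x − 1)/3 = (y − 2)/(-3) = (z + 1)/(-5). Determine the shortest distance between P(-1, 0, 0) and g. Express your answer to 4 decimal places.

g has direction (3, -3, -5) through (1, 2, -1).
Taking (1, 2, -1) on g with direction v = (3, -3, -5): w = P − (1, 2, -1) = (-2, -2, 1), and w × v = (13, -7, 12).
Distance = |w × v| / |v| = √362 / √43 ≈ 2.9015.

2.9015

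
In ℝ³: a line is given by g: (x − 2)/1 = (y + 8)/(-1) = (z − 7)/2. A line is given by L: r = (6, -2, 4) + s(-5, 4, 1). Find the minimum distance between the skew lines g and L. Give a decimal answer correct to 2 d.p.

g has direction (1, -1, 2) through (2, -8, 7).
Common perpendicular direction n = (1, -1, 2) × (-5, 4, 1) = (-9, -11, -1).
With w = (6, -2, 4) − (2, -8, 7) = (4, 6, -3), w · n = -99.
Distance = |w · n| / |n| = |-99| / √203 ≈ 6.95.

6.95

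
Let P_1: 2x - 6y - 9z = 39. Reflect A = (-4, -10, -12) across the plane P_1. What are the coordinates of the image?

λ = (n·A − d)/|n|² = (160 − 39)/121 = 1.
Reflection = A − 2λn = (-4, -10, -12) − 2·(2, -6, -9) = (-8, 2, 6).

(-8, 2, 6)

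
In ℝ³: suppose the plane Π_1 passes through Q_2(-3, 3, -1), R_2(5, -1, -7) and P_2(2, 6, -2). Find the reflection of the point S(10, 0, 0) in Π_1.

(4, 6, -12)

Q_2R_2 = (8, -4, -6), Q_2P_2 = (5, 3, -1); a normal to Π_1 is Q_2R_2 × Q_2P_2 = (22, -22, 44).
Using Q_2: Π_1 has equation 22x - 22y + 44z = -176.
λ = (n·S − d)/|n|² = (220 − (-176))/2904 = 3/22.
Reflection = S − 2λn = (10, 0, 0) − (3/11)·(22, -22, 44) = (4, 6, -12).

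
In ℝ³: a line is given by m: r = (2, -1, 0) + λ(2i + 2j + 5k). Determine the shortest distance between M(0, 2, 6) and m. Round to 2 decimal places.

Taking (2, -1, 0) on m with direction v = (2, 2, 5): w = M − (2, -1, 0) = (-2, 3, 6), and w × v = (3, 22, -10).
Distance = |w × v| / |v| = √593 / √33 ≈ 4.24.

4.24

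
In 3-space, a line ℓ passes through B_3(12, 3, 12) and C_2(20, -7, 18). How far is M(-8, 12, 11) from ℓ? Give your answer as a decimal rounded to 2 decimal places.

12.42

A direction vector for ℓ is C_2 − B_3 = (8, -10, 6).
Taking (12, 3, 12) on ℓ with direction v = (8, -10, 6): w = M − (12, 3, 12) = (-20, 9, -1), and w × v = (44, 112, 128).
Distance = |w × v| / |v| = √30864 / √200 ≈ 12.42.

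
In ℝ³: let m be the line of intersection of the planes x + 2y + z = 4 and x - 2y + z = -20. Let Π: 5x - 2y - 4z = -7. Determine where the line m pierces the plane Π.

Direction of m: (1, 2, 1) × (1, -2, 1) = (4, 0, -4).
A point on m: solving the two plane equations with x = -12 gives (-12, 6, 4).
Substitute r = (-12, 6, 4) + t(4, 0, -4) into the plane: -88 + 36t = -7, so t = 9/4.
Intersection: (-12, 6, 4) + (9/4)·(4, 0, -4) = (-3, 6, -5).

(-3, 6, -5)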